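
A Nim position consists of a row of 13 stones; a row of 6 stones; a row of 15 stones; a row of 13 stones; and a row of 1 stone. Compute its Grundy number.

8

Bitwise XOR of the heap sizes:
  1101  (13)
  0110  (6)
  1111  (15)
  1101  (13)
  0001  (1)
  ----
  1000  (8)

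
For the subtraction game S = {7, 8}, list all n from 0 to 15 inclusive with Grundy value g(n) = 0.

0, 1, 2, 3, 4, 5, 6, 15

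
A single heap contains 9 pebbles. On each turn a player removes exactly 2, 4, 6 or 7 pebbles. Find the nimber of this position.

Build the Grundy sequence with g(k) = mex{g(k−s) : s ∈ {2, 4, 6, 7}, s ≤ k}:
k:     0  1  2  3  4  5  6  7  8  9
g(k):  0  0  1  1  2  2  3  3  4  0
So g(9) = 0.

0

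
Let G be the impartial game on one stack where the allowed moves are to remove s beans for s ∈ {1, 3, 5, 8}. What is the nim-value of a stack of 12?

2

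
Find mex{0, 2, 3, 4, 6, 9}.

1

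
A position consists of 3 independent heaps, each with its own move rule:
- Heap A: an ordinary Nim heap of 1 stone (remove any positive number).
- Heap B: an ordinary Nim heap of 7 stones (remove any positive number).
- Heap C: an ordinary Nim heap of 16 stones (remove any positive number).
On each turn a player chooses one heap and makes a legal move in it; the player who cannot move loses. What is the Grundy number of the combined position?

Heap A is a plain Nim heap of size 1, so its Grundy value is 1.
Heap B is a plain Nim heap of size 7, so its Grundy value is 7.
Heap C is a plain Nim heap of size 16, so its Grundy value is 16.
The value of a disjunctive sum is the nim-sum of the parts.
Combined value = 1 ⊕ 7 ⊕ 16 = 22.

22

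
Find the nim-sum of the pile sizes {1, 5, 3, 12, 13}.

6

Bitwise XOR of the heap sizes:
  0001  (1)
  0101  (5)
  0011  (3)
  1100  (12)
  1101  (13)
  ----
  0110  (6)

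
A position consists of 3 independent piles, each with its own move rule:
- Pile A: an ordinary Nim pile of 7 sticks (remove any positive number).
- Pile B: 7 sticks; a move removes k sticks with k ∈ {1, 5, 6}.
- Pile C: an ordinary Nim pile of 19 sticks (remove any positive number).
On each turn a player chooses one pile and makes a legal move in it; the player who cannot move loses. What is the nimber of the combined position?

Pile A is a plain Nim pile of size 7, so its Grundy value is 7.
Grundy values for pile B (subtraction set {1, 5, 6}):
g(0) = mex{} = 0
g(1) = mex{0} = 1
g(2) = mex{1} = 0
g(3) = mex{0} = 1
g(4) = mex{1} = 0
g(5) = mex{0} = 1
g(6) = mex{0,1} = 2
g(7) = mex{0,1,2} = 3
So g(7) = 3.
Pile C is a plain Nim pile of size 19, so its Grundy value is 19.
The value of a disjunctive sum is the nim-sum of the parts.
Combined value = 7 ⊕ 3 ⊕ 19 = 23.

23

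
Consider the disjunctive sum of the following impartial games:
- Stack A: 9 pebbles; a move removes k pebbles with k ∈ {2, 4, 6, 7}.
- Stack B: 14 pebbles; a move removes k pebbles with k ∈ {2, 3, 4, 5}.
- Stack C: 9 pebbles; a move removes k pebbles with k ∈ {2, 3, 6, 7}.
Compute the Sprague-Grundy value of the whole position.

0

Build the Grundy sequence for stack A with g(k) = mex{g(k−s) : s ∈ {2, 4, 6, 7}, s ≤ k}:
g(0) = mex{} = 0
g(1) = mex{} = 0
g(2) = mex{0} = 1
g(3) = mex{0} = 1
g(4) = mex{0,1} = 2
g(5) = mex{0,1} = 2
g(6) = mex{0,1,2} = 3
g(7) = mex{0,1,2} = 3
g(8) = mex{0,1,2,3} = 4
g(9) = mex{1,2,3} = 0
So g(9) = 0.
Grundy values for stack B (subtraction set {2, 3, 4, 5}):
g(0) = mex{} = 0
g(1) = mex{} = 0
g(2) = mex{0} = 1
g(3) = mex{0} = 1
g(4) = mex{0,1} = 2
g(5) = mex{0,1} = 2
g(6) = mex{0,1,2} = 3
g(7) = mex{1,2} = 0
g(8) = mex{1,2,3} = 0
g(9) = mex{0,2,3} = 1
g(10) = mex{0,2,3} = 1
g(11) = mex{0,1,3} = 2
g(12) = mex{0,1} = 2
g(13) = mex{0,1,2} = 3
g(14) = mex{1,2} = 0
So g(14) = 0.
Grundy values for stack C (subtraction set {2, 3, 6, 7}):
g(0) = mex{} = 0
g(1) = mex{} = 0
g(2) = mex{0} = 1
g(3) = mex{0} = 1
g(4) = mex{0,1} = 2
g(5) = mex{1} = 0
g(6) = mex{0,1,2} = 3
g(7) = mex{0,2} = 1
g(8) = mex{0,1,3} = 2
g(9) = mex{1,3} = 0
So g(9) = 0.
The value of a disjunctive sum is the nim-sum of the parts.
Combined value = 0 ⊕ 0 ⊕ 0 = 0.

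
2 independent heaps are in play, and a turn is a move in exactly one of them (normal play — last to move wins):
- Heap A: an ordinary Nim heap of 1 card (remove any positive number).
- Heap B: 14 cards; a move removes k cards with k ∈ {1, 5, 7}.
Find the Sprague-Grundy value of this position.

1

Heap A is a plain Nim heap of size 1, so its Grundy value is 1.
Build the Grundy sequence for heap B with g(k) = mex{g(k−s) : s ∈ {1, 5, 7}, s ≤ k}:
g(0) = mex{} = 0
g(1) = mex{0} = 1
g(2) = mex{1} = 0
g(3) = mex{0} = 1
g(4) = mex{1} = 0
g(5) = mex{0} = 1
g(6) = mex{1} = 0
g(7) = mex{0} = 1
g(8) = mex{1} = 0
g(9) = mex{0} = 1
g(10) = mex{1} = 0
g(11) = mex{0} = 1
g(12) = mex{1} = 0
g(13) = mex{0} = 1
g(14) = mex{1} = 0
So g(14) = 0.
By the Sprague-Grundy theorem, the Grundy value of a sum of independent games is the XOR of the component values.
Combined value = 1 XOR 0 = 1.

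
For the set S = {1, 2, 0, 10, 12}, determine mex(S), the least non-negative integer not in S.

3

The values 0, 1, 2 are all present; 3 is the first non-negative integer missing from the set.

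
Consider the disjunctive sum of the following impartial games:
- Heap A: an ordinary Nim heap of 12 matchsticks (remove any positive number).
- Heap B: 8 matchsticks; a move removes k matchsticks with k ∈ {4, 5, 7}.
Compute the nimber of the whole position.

Heap A is a plain Nim heap of size 12, so its Grundy value is 12.
Build the Grundy sequence for heap B with g(k) = mex{g(k−s) : s ∈ {4, 5, 7}, s ≤ k}:
g(0) = mex{} = 0
g(1) = mex{} = 0
g(2) = mex{} = 0
g(3) = mex{} = 0
g(4) = mex{0} = 1
g(5) = mex{0} = 1
g(6) = mex{0} = 1
g(7) = mex{0} = 1
g(8) = mex{0,1} = 2
So g(8) = 2.
By the Sprague-Grundy theorem, the Grundy value of a sum of independent games is the XOR of the component values.
Combined value = 12 XOR 2 = 14.

14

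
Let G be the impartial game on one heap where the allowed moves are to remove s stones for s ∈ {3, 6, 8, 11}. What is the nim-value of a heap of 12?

Grundy values for subtraction set {3, 6, 8, 11}:
k:     0  1  2  3  4  5  6  7  8  9 10 11 12
g(k):  0  0  0  1  1  1  2  2  2  3  3  3  4
So g(12) = 4.

4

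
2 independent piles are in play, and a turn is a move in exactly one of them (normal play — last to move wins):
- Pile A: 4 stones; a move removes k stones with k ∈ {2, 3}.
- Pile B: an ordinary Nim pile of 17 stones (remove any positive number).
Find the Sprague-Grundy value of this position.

Build the Grundy sequence for pile A with g(k) = mex{g(k−s) : s ∈ {2, 3}, s ≤ k}:
k:     0  1  2  3  4
g(k):  0  0  1  1  2
So g(4) = 2.
Pile B is a plain Nim pile of size 17, so its Grundy value is 17.
The value of a disjunctive sum is the nim-sum of the parts.
Combined value = 2 ⊕ 17 = 19.

19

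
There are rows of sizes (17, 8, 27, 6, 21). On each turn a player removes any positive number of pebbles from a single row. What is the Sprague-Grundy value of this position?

17

Compute the nim-sum pairwise:
17 ^ 8 = 25
25 ^ 27 = 2
2 ^ 6 = 4
4 ^ 21 = 17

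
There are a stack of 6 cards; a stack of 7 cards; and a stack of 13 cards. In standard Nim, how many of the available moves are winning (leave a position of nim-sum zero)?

Nim-sum: 6 ⊕ 7 ⊕ 13 = 12.
The overall nim-sum is X = 12. A stack of size p has a winning move iff p XOR X < p (reduce it to p XOR X).
  6: 6 XOR 12 = 10 ≥ 6 — no move.
  7: 7 XOR 12 = 11 ≥ 7 — no move.
  13: 13 XOR 12 = 1 < 13 — winning move (to 1).
That gives 1 winning move.

1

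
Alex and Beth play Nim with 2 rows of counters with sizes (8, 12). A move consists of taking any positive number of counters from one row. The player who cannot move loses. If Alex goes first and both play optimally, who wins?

Alex wins

Nim-sum: 8 ⊕ 12 = 4.
The nim-sum is 4 ≠ 0, so this is an N-position: the player to move can win; Alex has a winning move.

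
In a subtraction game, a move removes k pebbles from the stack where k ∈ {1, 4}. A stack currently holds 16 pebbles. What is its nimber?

Grundy values for subtraction set {1, 4}:
k:     0  1  2  3  4  5  6  7  8  9 10 11 12 13 14 15 16
g(k):  0  1  0  1  2  0  1  0  1  2  0  1  0  1  2  0  1
So g(16) = 1.

1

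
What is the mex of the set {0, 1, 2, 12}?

3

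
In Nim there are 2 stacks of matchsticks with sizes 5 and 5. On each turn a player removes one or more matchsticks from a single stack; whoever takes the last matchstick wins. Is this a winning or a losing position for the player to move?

Losing position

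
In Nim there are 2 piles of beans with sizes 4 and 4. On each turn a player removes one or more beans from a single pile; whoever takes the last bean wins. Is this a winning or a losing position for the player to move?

Losing position

Bitwise XOR of the heap sizes:
  100  (4)
  100  (4)
  ---
  000  (0)
The nim-sum is 0, so this is a P-position: the player to move is in a losing position under optimal play.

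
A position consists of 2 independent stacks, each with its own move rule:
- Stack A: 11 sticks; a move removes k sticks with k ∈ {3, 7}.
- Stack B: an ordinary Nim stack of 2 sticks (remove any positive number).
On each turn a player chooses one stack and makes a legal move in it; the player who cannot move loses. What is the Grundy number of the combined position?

2

For stack A, compute g(0), g(1), … with moves {3, 7}:
g(0) = mex{} = 0
g(1) = mex{} = 0
g(2) = mex{} = 0
g(3) = mex{0} = 1
g(4) = mex{0} = 1
g(5) = mex{0} = 1
g(6) = mex{1} = 0
g(7) = mex{0,1} = 2
g(8) = mex{0,1} = 2
g(9) = mex{0} = 1
g(10) = mex{1,2} = 0
g(11) = mex{1,2} = 0
So g(11) = 0.
Stack B is a plain Nim stack of size 2, so its Grundy value is 2.
The value of a disjunctive sum is the nim-sum of the parts.
Combined value = 0 ⊕ 2 = 2.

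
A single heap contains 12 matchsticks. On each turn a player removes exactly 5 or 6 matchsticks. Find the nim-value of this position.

Compute g(0), g(1), … for moves {5, 6}:
k:     0  1  2  3  4  5  6  7  8  9 10 11 12
g(k):  0  0  0  0  0  1  1  1  1  1  2  0  0
So g(12) = 0.

0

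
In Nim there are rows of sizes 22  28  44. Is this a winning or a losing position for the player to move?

Winning position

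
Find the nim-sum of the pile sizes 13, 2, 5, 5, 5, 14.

Compute the nim-sum pairwise:
13 ^ 2 = 15
15 ^ 5 = 10
10 ^ 5 = 15
15 ^ 5 = 10
10 ^ 14 = 4

4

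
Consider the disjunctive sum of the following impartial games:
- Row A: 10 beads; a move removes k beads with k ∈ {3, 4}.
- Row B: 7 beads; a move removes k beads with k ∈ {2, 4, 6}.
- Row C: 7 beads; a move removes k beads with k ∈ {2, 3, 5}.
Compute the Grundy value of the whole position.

2

Build the Grundy sequence for row A with g(k) = mex{g(k−s) : s ∈ {3, 4}, s ≤ k}:
k:     0  1  2  3  4  5  6  7  8  9 10
g(k):  0  0  0  1  1  1  2  0  0  0  1
So g(10) = 1.
Build the Grundy sequence for row B with g(k) = mex{g(k−s) : s ∈ {2, 4, 6}, s ≤ k}:
g(0) = mex{} = 0
g(1) = mex{} = 0
g(2) = mex{0} = 1
g(3) = mex{0} = 1
g(4) = mex{0,1} = 2
g(5) = mex{0,1} = 2
g(6) = mex{0,1,2} = 3
g(7) = mex{0,1,2} = 3
So g(7) = 3.
Build the Grundy sequence for row C with g(k) = mex{g(k−s) : s ∈ {2, 3, 5}, s ≤ k}:
g(0) = mex{} = 0
g(1) = mex{} = 0
g(2) = mex{0} = 1
g(3) = mex{0} = 1
g(4) = mex{0,1} = 2
g(5) = mex{0,1} = 2
g(6) = mex{0,1,2} = 3
g(7) = mex{1,2} = 0
So g(7) = 0.
By the Sprague-Grundy theorem, the Grundy value of a sum of independent games is the XOR of the component values.
Combined value = 1 XOR 3 XOR 0 = 2.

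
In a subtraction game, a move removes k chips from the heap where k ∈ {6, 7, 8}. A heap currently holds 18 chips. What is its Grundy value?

0

Grundy values for subtraction set {6, 7, 8}:
k:     0  1  2  3  4  5  6  7  8  9 10 11 12 13 14 15 16 17 18
g(k):  0  0  0  0  0  0  1  1  1  1  1  1  2  2  0  0  0  0  0
So g(18) = 0.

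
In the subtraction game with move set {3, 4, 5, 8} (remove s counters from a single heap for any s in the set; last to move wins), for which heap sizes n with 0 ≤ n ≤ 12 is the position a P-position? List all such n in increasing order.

0, 1, 2, 11, 12

Build the Grundy sequence with g(k) = mex{g(k−s) : s ∈ {3, 4, 5, 8}, s ≤ k}:
k:     0  1  2  3  4  5  6  7  8  9 10 11 12
g(k):  0  0  0  1  1  1  2  2  2  3  3  0  0
The P-positions (g = 0) in 0..12 are 0, 1, 2, 11, 12.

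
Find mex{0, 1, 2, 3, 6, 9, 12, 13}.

The values 0, 1, 2, 3 are all present; 4 is the first non-negative integer missing from the set.

4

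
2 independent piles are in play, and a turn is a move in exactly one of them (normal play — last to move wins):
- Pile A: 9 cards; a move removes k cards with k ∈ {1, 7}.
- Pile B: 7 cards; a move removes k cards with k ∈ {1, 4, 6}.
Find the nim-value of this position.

1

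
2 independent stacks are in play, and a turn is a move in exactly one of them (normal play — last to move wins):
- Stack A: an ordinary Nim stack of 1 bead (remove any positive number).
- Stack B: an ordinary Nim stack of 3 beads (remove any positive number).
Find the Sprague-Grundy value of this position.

2

Stack A is a plain Nim stack of size 1, so its Grundy value is 1.
Stack B is a plain Nim stack of size 3, so its Grundy value is 3.
By the Sprague-Grundy theorem, the Grundy value of a sum of independent games is the XOR of the component values.
Combined value = 1 XOR 3 = 2.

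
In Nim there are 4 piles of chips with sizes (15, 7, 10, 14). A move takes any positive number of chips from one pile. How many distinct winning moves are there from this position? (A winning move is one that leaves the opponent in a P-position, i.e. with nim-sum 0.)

Bitwise XOR of the heap sizes:
  1111  (15)
  0111  (7)
  1010  (10)
  1110  (14)
  ----
  1100  (12)
The overall nim-sum is X = 12. A pile of size p has a winning move iff p XOR X < p (reduce it to p XOR X).
  15: 15 XOR 12 = 3 < 15 — winning move (to 3).
  7: 7 XOR 12 = 11 ≥ 7 — no move.
  10: 10 XOR 12 = 6 < 10 — winning move (to 6).
  14: 14 XOR 12 = 2 < 14 — winning move (to 2).
That gives 3 winning moves.

3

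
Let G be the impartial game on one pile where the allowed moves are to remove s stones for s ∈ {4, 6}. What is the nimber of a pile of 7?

1

Compute g(0), g(1), … for moves {4, 6}:
g(0) = mex{} = 0
g(1) = mex{} = 0
g(2) = mex{} = 0
g(3) = mex{} = 0
g(4) = mex{0} = 1
g(5) = mex{0} = 1
g(6) = mex{0} = 1
g(7) = mex{0} = 1
So g(7) = 1.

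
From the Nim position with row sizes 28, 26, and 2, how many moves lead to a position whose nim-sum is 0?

In binary:
  11100  (28)
  11010  (26)
  00010  (2)
  -----
  00100  (4)
The overall nim-sum is X = 4. A row of size p has a winning move iff p XOR X < p (reduce it to p XOR X).
  28: 28 XOR 4 = 24 < 28 — winning move (to 24).
  26: 26 XOR 4 = 30 ≥ 26 — no move.
  2: 2 XOR 4 = 6 ≥ 2 — no move.
That gives 1 winning move.

1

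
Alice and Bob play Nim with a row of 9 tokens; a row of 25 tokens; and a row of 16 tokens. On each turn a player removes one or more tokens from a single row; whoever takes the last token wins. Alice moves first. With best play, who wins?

Write each in binary and XOR column by column:
  01001  (9)
  11001  (25)
  10000  (16)
  -----
  00000  (0)
The nim-sum is 0, so this is a P-position: the player to move is in a losing position under optimal play; Alice is about to move from it and so loses — Bob wins.

Bob wins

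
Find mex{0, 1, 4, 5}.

2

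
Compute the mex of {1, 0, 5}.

2

The values 0, 1 are all present; 2 is the first non-negative integer missing from the set.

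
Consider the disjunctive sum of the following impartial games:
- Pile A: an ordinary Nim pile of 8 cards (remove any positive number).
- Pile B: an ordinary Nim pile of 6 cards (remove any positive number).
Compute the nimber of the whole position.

Pile A is a plain Nim pile of size 8, so its Grundy value is 8.
Pile B is a plain Nim pile of size 6, so its Grundy value is 6.
By the Sprague-Grundy theorem, the Grundy value of a sum of independent games is the XOR of the component values.
Combined value = 8 ⊕ 6 = 14.

14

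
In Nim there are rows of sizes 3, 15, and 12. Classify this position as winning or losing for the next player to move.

Losing position

Compute the nim-sum pairwise:
3 ⊕ 15 = 12
12 ⊕ 12 = 0
The nim-sum is 0, so this is a P-position: the player to move is in a losing position under optimal play.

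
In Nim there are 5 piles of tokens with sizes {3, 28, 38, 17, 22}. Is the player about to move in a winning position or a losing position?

Write each in binary and XOR column by column:
  000011  (3)
  011100  (28)
  100110  (38)
  010001  (17)
  010110  (22)
  ------
  111110  (62)
The nim-sum is 62 ≠ 0, so this is an N-position: the player to move can win.

Winning position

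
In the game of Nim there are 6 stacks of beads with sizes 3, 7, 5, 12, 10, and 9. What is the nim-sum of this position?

14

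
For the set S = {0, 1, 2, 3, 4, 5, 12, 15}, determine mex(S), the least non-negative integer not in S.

The values 0, 1, 2, 3, 4, 5 are all present; 6 is the first non-negative integer missing from the set.

6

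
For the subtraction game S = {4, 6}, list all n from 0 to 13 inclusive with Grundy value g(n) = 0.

0, 1, 2, 3, 10, 11, 12, 13

Grundy values for subtraction set {4, 6}:
g(0) = mex{} = 0
g(1) = mex{} = 0
g(2) = mex{} = 0
g(3) = mex{} = 0
g(4) = mex{0} = 1
g(5) = mex{0} = 1
g(6) = mex{0} = 1
g(7) = mex{0} = 1
g(8) = mex{0,1} = 2
g(9) = mex{0,1} = 2
g(10) = mex{1} = 0
g(11) = mex{1} = 0
g(12) = mex{1,2} = 0
g(13) = mex{1,2} = 0
The P-positions (g = 0) in 0..13 are 0, 1, 2, 3, 10, 11, 12, 13.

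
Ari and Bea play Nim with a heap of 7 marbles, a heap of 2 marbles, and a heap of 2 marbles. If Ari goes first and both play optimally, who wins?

Compute the nim-sum pairwise:
7 ⊕ 2 = 5
5 ⊕ 2 = 7
The nim-sum is 7 ≠ 0, so this is an N-position: the player to move can win; Ari has a winning move.

Ari wins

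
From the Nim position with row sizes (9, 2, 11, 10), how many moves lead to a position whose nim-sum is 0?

3

Compute the nim-sum pairwise:
9 ⊕ 2 = 11
11 ⊕ 11 = 0
0 ⊕ 10 = 10
The overall nim-sum is X = 10. A row of size p has a winning move iff p XOR X < p (reduce it to p XOR X).
  9: 9 XOR 10 = 3 < 9 — winning move (to 3).
  2: 2 XOR 10 = 8 ≥ 2 — no move.
  11: 11 XOR 10 = 1 < 11 — winning move (to 1).
  10: 10 XOR 10 = 0 < 10 — winning move (to 0).
That gives 3 winning moves.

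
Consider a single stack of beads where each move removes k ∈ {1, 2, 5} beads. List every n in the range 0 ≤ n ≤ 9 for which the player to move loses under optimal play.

0, 3, 6, 9

Build the Grundy sequence with g(k) = mex{g(k−s) : s ∈ {1, 2, 5}, s ≤ k}:
k:     0  1  2  3  4  5  6  7  8  9
g(k):  0  1  2  0  1  2  0  1  2  0
The P-positions (g = 0) in 0..9 are 0, 3, 6, 9.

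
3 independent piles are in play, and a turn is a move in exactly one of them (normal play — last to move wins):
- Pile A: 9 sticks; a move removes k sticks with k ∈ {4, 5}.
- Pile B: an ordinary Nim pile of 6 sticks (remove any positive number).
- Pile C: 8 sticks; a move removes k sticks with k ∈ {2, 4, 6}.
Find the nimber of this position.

6

For pile A, compute g(0), g(1), … with moves {4, 5}:
k:     0  1  2  3  4  5  6  7  8  9
g(k):  0  0  0  0  1  1  1  1  2  0
So g(9) = 0.
Pile B is a plain Nim pile of size 6, so its Grundy value is 6.
For pile C, compute g(0), g(1), … with moves {2, 4, 6}:
g(0) = mex{} = 0
g(1) = mex{} = 0
g(2) = mex{0} = 1
g(3) = mex{0} = 1
g(4) = mex{0,1} = 2
g(5) = mex{0,1} = 2
g(6) = mex{0,1,2} = 3
g(7) = mex{0,1,2} = 3
g(8) = mex{1,2,3} = 0
So g(8) = 0.
By the Sprague-Grundy theorem, the Grundy value of a sum of independent games is the XOR of the component values.
Combined value = 0 XOR 6 XOR 0 = 6.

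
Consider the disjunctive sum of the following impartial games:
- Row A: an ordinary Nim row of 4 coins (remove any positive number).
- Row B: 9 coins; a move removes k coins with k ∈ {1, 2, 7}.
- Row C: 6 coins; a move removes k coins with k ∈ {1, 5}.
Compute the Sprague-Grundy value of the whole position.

4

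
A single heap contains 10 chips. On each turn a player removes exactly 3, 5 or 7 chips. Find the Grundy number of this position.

Compute g(0), g(1), … for moves {3, 5, 7}:
k:     0  1  2  3  4  5  6  7  8  9 10
g(k):  0  0  0  1  1  1  2  2  2  3  0
So g(10) = 0.

0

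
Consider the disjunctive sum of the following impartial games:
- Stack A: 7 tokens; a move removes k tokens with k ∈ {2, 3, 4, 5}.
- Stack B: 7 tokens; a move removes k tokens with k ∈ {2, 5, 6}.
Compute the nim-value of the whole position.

Grundy values for stack A (subtraction set {2, 3, 4, 5}):
k:     0  1  2  3  4  5  6  7
g(k):  0  0  1  1  2  2  3  0
So g(7) = 0.
Grundy values for stack B (subtraction set {2, 5, 6}):
g(0) = mex{} = 0
g(1) = mex{} = 0
g(2) = mex{0} = 1
g(3) = mex{0} = 1
g(4) = mex{1} = 0
g(5) = mex{0,1} = 2
g(6) = mex{0} = 1
g(7) = mex{0,1,2} = 3
So g(7) = 3.
By the Sprague-Grundy theorem, the Grundy value of a sum of independent games is the XOR of the component values.
Combined value = 0 ⊕ 3 = 3.

3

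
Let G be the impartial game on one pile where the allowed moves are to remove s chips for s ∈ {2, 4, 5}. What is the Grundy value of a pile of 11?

Build the Grundy sequence with g(k) = mex{g(k−s) : s ∈ {2, 4, 5}, s ≤ k}:
k:     0  1  2  3  4  5  6  7  8  9 10 11
g(k):  0  0  1  1  2  2  3  0  0  1  1  2
So g(11) = 2.

2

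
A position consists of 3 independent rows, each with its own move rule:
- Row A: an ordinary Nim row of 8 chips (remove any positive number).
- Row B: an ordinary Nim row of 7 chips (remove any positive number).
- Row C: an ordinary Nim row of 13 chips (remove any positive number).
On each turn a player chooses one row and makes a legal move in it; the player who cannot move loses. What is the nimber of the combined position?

Row A is a plain Nim row of size 8, so its Grundy value is 8.
Row B is a plain Nim row of size 7, so its Grundy value is 7.
Row C is a plain Nim row of size 13, so its Grundy value is 13.
The value of a disjunctive sum is the nim-sum of the parts.
Combined value = 8 XOR 7 XOR 13 = 2.

2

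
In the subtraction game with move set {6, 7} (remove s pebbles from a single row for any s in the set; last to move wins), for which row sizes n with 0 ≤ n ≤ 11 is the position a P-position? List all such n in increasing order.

Grundy values for subtraction set {6, 7}:
g(0) = mex{} = 0
g(1) = mex{} = 0
g(2) = mex{} = 0
g(3) = mex{} = 0
g(4) = mex{} = 0
g(5) = mex{} = 0
g(6) = mex{0} = 1
g(7) = mex{0} = 1
g(8) = mex{0} = 1
g(9) = mex{0} = 1
g(10) = mex{0} = 1
g(11) = mex{0} = 1
The P-positions (g = 0) in 0..11 are 0, 1, 2, 3, 4, 5.

0, 1, 2, 3, 4, 5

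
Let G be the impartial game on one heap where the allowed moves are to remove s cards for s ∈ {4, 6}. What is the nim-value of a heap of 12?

0

Compute g(0), g(1), … for moves {4, 6}:
k:     0  1  2  3  4  5  6  7  8  9 10 11 12
g(k):  0  0  0  0  1  1  1  1  2  2  0  0  0
So g(12) = 0.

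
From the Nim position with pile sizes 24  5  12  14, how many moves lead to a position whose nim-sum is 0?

1

Compute the nim-sum pairwise:
24 XOR 5 = 29
29 XOR 12 = 17
17 XOR 14 = 31
The overall nim-sum is X = 31. A pile of size p has a winning move iff p XOR X < p (reduce it to p XOR X).
  24: 24 XOR 31 = 7 < 24 — winning move (to 7).
  5: 5 XOR 31 = 26 ≥ 5 — no move.
  12: 12 XOR 31 = 19 ≥ 12 — no move.
  14: 14 XOR 31 = 17 ≥ 14 — no move.
That gives 1 winning move.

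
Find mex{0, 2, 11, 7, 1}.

3

The values 0, 1, 2 are all present; 3 is the first non-negative integer missing from the set.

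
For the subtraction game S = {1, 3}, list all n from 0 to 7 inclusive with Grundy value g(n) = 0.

Grundy values for subtraction set {1, 3}:
k:     0  1  2  3  4  5  6  7
g(k):  0  1  0  1  0  1  0  1
The P-positions (g = 0) in 0..7 are 0, 2, 4, 6.

0, 2, 4, 6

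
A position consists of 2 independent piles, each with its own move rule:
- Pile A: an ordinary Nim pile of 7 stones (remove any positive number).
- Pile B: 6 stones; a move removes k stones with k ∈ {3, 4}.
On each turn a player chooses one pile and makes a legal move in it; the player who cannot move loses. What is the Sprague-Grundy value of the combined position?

5

Pile A is a plain Nim pile of size 7, so its Grundy value is 7.
Build the Grundy sequence for pile B with g(k) = mex{g(k−s) : s ∈ {3, 4}, s ≤ k}:
k:     0  1  2  3  4  5  6
g(k):  0  0  0  1  1  1  2
So g(6) = 2.
By the Sprague-Grundy theorem, the Grundy value of a sum of independent games is the XOR of the component values.
Combined value = 7 ⊕ 2 = 5.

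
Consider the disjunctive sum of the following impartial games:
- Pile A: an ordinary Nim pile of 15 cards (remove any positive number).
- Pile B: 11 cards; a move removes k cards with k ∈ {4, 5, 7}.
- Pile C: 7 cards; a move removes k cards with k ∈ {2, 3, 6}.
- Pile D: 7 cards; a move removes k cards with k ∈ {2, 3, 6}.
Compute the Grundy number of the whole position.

15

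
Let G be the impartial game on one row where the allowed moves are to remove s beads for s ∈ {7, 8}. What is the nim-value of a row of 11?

1

Grundy values for subtraction set {7, 8}:
k:     0  1  2  3  4  5  6  7  8  9 10 11
g(k):  0  0  0  0  0  0  0  1  1  1  1  1
So g(11) = 1.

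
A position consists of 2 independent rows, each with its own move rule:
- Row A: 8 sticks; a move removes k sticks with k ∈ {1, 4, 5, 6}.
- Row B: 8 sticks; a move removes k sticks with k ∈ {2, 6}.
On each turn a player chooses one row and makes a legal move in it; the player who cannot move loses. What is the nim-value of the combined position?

4

For row A, compute g(0), g(1), … with moves {1, 4, 5, 6}:
k:     0  1  2  3  4  5  6  7  8
g(k):  0  1  0  1  2  3  2  3  4
So g(8) = 4.
For row B, compute g(0), g(1), … with moves {2, 6}:
k:     0  1  2  3  4  5  6  7  8
g(k):  0  0  1  1  0  0  1  1  0
So g(8) = 0.
The value of a disjunctive sum is the nim-sum of the parts.
Combined value = 4 ⊕ 0 = 4.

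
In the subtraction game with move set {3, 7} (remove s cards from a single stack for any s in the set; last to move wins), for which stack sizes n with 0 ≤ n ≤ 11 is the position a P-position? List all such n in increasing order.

Build the Grundy sequence with g(k) = mex{g(k−s) : s ∈ {3, 7}, s ≤ k}:
g(0) = mex{} = 0
g(1) = mex{} = 0
g(2) = mex{} = 0
g(3) = mex{0} = 1
g(4) = mex{0} = 1
g(5) = mex{0} = 1
g(6) = mex{1} = 0
g(7) = mex{0,1} = 2
g(8) = mex{0,1} = 2
g(9) = mex{0} = 1
g(10) = mex{1,2} = 0
g(11) = mex{1,2} = 0
The P-positions (g = 0) in 0..11 are 0, 1, 2, 6, 10, 11.

0, 1, 2, 6, 10, 11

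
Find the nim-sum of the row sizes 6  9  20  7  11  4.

Nim-sum: 6 ⊕ 9 ⊕ 20 ⊕ 7 ⊕ 11 ⊕ 4 = 19.

19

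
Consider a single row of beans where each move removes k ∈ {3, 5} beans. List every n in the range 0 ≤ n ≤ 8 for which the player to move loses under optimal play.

0, 1, 2, 8

Compute g(0), g(1), … for moves {3, 5}:
k:     0  1  2  3  4  5  6  7  8
g(k):  0  0  0  1  1  1  2  2  0
The P-positions (g = 0) in 0..8 are 0, 1, 2, 8.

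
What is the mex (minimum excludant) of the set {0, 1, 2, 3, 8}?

4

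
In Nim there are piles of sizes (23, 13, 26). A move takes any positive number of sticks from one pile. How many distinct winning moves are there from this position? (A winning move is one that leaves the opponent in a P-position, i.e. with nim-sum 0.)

0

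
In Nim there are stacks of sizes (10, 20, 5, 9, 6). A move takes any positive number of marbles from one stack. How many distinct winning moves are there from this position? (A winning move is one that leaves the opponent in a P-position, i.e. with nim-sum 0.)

Nim-sum: 10 XOR 20 XOR 5 XOR 9 XOR 6 = 20.
The overall nim-sum is X = 20. A stack of size p has a winning move iff p XOR X < p (reduce it to p XOR X).
  10: 10 XOR 20 = 30 ≥ 10 — no move.
  20: 20 XOR 20 = 0 < 20 — winning move (to 0).
  5: 5 XOR 20 = 17 ≥ 5 — no move.
  9: 9 XOR 20 = 29 ≥ 9 — no move.
  6: 6 XOR 20 = 18 ≥ 6 — no move.
That gives 1 winning move.

1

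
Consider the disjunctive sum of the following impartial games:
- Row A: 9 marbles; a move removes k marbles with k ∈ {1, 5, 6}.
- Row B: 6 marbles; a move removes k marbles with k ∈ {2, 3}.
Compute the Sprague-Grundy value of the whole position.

3

Build the Grundy sequence for row A with g(k) = mex{g(k−s) : s ∈ {1, 5, 6}, s ≤ k}:
g(0) = mex{} = 0
g(1) = mex{0} = 1
g(2) = mex{1} = 0
g(3) = mex{0} = 1
g(4) = mex{1} = 0
g(5) = mex{0} = 1
g(6) = mex{0,1} = 2
g(7) = mex{0,1,2} = 3
g(8) = mex{0,1,3} = 2
g(9) = mex{0,1,2} = 3
So g(9) = 3.
Build the Grundy sequence for row B with g(k) = mex{g(k−s) : s ∈ {2, 3}, s ≤ k}:
k:     0  1  2  3  4  5  6
g(k):  0  0  1  1  2  0  0
So g(6) = 0.
By the Sprague-Grundy theorem, the Grundy value of a sum of independent games is the XOR of the component values.
Combined value = 3 XOR 0 = 3.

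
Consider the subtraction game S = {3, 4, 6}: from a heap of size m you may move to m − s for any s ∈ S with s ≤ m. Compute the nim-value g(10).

Build the Grundy sequence with g(k) = mex{g(k−s) : s ∈ {3, 4, 6}, s ≤ k}:
g(0) = mex{} = 0
g(1) = mex{} = 0
g(2) = mex{} = 0
g(3) = mex{0} = 1
g(4) = mex{0} = 1
g(5) = mex{0} = 1
g(6) = mex{0,1} = 2
g(7) = mex{0,1} = 2
g(8) = mex{0,1} = 2
g(9) = mex{1,2} = 0
g(10) = mex{1,2} = 0
So g(10) = 0.

0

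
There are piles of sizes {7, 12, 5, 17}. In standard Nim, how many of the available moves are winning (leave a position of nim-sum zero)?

Bitwise XOR of the heap sizes:
  00111  (7)
  01100  (12)
  00101  (5)
  10001  (17)
  -----
  11111  (31)
The overall nim-sum is X = 31. A pile of size p has a winning move iff p XOR X < p (reduce it to p XOR X).
  7: 7 XOR 31 = 24 ≥ 7 — no move.
  12: 12 XOR 31 = 19 ≥ 12 — no move.
  5: 5 XOR 31 = 26 ≥ 5 — no move.
  17: 17 XOR 31 = 14 < 17 — winning move (to 14).
That gives 1 winning move.

1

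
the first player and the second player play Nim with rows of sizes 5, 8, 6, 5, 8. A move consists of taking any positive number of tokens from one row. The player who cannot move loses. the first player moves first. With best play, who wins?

the first player wins

In binary:
  0101  (5)
  1000  (8)
  0110  (6)
  0101  (5)
  1000  (8)
  ----
  0110  (6)
The nim-sum is 6 ≠ 0, so this is an N-position: the player to move can win; the first player has a winning move.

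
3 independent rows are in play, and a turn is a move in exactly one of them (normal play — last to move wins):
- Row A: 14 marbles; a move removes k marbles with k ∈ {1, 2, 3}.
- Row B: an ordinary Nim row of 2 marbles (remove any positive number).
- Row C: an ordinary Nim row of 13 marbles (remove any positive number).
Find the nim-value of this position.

13

Grundy values for row A (subtraction set {1, 2, 3}):
k:     0  1  2  3  4  5  6  7  8  9 10 11 12 13 14
g(k):  0  1  2  3  0  1  2  3  0  1  2  3  0  1  2
So g(14) = 2.
Row B is a plain Nim row of size 2, so its Grundy value is 2.
Row C is a plain Nim row of size 13, so its Grundy value is 13.
The value of a disjunctive sum is the nim-sum of the parts.
Combined value = 2 ⊕ 2 ⊕ 13 = 13.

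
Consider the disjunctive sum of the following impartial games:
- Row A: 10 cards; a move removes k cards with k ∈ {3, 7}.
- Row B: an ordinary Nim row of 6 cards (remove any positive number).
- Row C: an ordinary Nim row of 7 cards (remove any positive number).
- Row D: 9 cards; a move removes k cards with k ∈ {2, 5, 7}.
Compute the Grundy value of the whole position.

3

For row A, compute g(0), g(1), … with moves {3, 7}:
g(0) = mex{} = 0
g(1) = mex{} = 0
g(2) = mex{} = 0
g(3) = mex{0} = 1
g(4) = mex{0} = 1
g(5) = mex{0} = 1
g(6) = mex{1} = 0
g(7) = mex{0,1} = 2
g(8) = mex{0,1} = 2
g(9) = mex{0} = 1
g(10) = mex{1,2} = 0
So g(10) = 0.
Row B is a plain Nim row of size 6, so its Grundy value is 6.
Row C is a plain Nim row of size 7, so its Grundy value is 7.
For row D, compute g(0), g(1), … with moves {2, 5, 7}:
g(0) = mex{} = 0
g(1) = mex{} = 0
g(2) = mex{0} = 1
g(3) = mex{0} = 1
g(4) = mex{1} = 0
g(5) = mex{0,1} = 2
g(6) = mex{0} = 1
g(7) = mex{0,1,2} = 3
g(8) = mex{0,1} = 2
g(9) = mex{0,1,3} = 2
So g(9) = 2.
The value of a disjunctive sum is the nim-sum of the parts.
Combined value = 0 ⊕ 6 ⊕ 7 ⊕ 2 = 3.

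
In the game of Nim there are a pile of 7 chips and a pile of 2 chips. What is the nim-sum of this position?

5

Compute the nim-sum pairwise:
7 ⊕ 2 = 5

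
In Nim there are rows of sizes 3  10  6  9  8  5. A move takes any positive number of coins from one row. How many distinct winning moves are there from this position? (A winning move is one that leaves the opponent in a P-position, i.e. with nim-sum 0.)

Compute the nim-sum pairwise:
3 ^ 10 = 9
9 ^ 6 = 15
15 ^ 9 = 6
6 ^ 8 = 14
14 ^ 5 = 11
The overall nim-sum is X = 11. A row of size p has a winning move iff p XOR X < p (reduce it to p XOR X).
  3: 3 XOR 11 = 8 ≥ 3 — no move.
  10: 10 XOR 11 = 1 < 10 — winning move (to 1).
  6: 6 XOR 11 = 13 ≥ 6 — no move.
  9: 9 XOR 11 = 2 < 9 — winning move (to 2).
  8: 8 XOR 11 = 3 < 8 — winning move (to 3).
  5: 5 XOR 11 = 14 ≥ 5 — no move.
That gives 3 winning moves.

3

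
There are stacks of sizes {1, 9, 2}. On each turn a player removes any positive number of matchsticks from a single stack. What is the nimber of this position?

10

Compute the nim-sum pairwise:
1 XOR 9 = 8
8 XOR 2 = 10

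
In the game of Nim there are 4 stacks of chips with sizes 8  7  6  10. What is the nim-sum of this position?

3

Write each in binary and XOR column by column:
  1000  (8)
  0111  (7)
  0110  (6)
  1010  (10)
  ----
  0011  (3)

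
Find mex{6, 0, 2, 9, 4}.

0 is in the set but 1 is not, so the mex is 1.

1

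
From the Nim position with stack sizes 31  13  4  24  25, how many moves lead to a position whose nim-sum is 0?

3

Compute the nim-sum pairwise:
31 XOR 13 = 18
18 XOR 4 = 22
22 XOR 24 = 14
14 XOR 25 = 23
The overall nim-sum is X = 23. A stack of size p has a winning move iff p XOR X < p (reduce it to p XOR X).
  31: 31 XOR 23 = 8 < 31 — winning move (to 8).
  13: 13 XOR 23 = 26 ≥ 13 — no move.
  4: 4 XOR 23 = 19 ≥ 4 — no move.
  24: 24 XOR 23 = 15 < 24 — winning move (to 15).
  25: 25 XOR 23 = 14 < 25 — winning move (to 14).
That gives 3 winning moves.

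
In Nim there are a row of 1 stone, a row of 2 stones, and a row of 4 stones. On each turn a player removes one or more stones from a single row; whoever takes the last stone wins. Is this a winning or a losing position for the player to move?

In binary:
  001  (1)
  010  (2)
  100  (4)
  ---
  111  (7)
The nim-sum is 7 ≠ 0, so this is an N-position: the player to move can win.

Winning position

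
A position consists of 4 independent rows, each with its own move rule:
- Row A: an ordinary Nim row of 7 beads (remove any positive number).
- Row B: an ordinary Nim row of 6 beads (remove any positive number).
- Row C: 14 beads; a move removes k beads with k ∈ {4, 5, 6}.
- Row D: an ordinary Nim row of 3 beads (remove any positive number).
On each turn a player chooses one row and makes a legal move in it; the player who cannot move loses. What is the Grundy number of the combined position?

Row A is a plain Nim row of size 7, so its Grundy value is 7.
Row B is a plain Nim row of size 6, so its Grundy value is 6.
Grundy values for row C (subtraction set {4, 5, 6}):
k:     0  1  2  3  4  5  6  7  8  9 10 11 12 13 14
g(k):  0  0  0  0  1  1  1  1  2  2  0  0  0  0  1
So g(14) = 1.
Row D is a plain Nim row of size 3, so its Grundy value is 3.
The value of a disjunctive sum is the nim-sum of the parts.
Combined value = 7 XOR 6 XOR 1 XOR 3 = 3.

3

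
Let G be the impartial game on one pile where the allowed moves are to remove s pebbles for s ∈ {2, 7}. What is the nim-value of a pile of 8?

Compute g(0), g(1), … for moves {2, 7}:
k:     0  1  2  3  4  5  6  7  8
g(k):  0  0  1  1  0  0  1  1  2
So g(8) = 2.

2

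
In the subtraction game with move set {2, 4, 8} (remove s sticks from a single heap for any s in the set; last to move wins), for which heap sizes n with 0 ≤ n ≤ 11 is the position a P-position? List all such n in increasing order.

Compute g(0), g(1), … for moves {2, 4, 8}:
g(0) = mex{} = 0
g(1) = mex{} = 0
g(2) = mex{0} = 1
g(3) = mex{0} = 1
g(4) = mex{0,1} = 2
g(5) = mex{0,1} = 2
g(6) = mex{1,2} = 0
g(7) = mex{1,2} = 0
g(8) = mex{0,2} = 1
g(9) = mex{0,2} = 1
g(10) = mex{0,1} = 2
g(11) = mex{0,1} = 2
The P-positions (g = 0) in 0..11 are 0, 1, 6, 7.

0, 1, 6, 7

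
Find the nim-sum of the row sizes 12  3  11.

4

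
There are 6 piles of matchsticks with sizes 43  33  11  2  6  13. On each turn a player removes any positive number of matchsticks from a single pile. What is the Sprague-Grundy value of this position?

8

Compute the nim-sum pairwise:
43 ^ 33 = 10
10 ^ 11 = 1
1 ^ 2 = 3
3 ^ 6 = 5
5 ^ 13 = 8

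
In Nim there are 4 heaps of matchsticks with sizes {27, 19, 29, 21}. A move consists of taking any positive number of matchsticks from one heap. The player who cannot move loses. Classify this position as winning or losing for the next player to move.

Losing position

Nim-sum: 27 ^ 19 ^ 29 ^ 21 = 0.
The nim-sum is 0, so this is a P-position: the player to move is in a losing position under optimal play.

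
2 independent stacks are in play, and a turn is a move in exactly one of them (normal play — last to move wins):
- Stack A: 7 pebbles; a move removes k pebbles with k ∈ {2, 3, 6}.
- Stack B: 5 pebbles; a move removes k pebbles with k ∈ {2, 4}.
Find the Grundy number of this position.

3

Grundy values for stack A (subtraction set {2, 3, 6}):
k:     0  1  2  3  4  5  6  7
g(k):  0  0  1  1  2  0  3  1
So g(7) = 1.
Grundy values for stack B (subtraction set {2, 4}):
g(0) = mex{} = 0
g(1) = mex{} = 0
g(2) = mex{0} = 1
g(3) = mex{0} = 1
g(4) = mex{0,1} = 2
g(5) = mex{0,1} = 2
So g(5) = 2.
The value of a disjunctive sum is the nim-sum of the parts.
Combined value = 1 ⊕ 2 = 3.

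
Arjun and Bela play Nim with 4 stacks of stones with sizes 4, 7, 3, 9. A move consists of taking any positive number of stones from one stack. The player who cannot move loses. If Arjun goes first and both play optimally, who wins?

Arjun wins

In binary:
  0100  (4)
  0111  (7)
  0011  (3)
  1001  (9)
  ----
  1001  (9)
The nim-sum is 9 ≠ 0, so this is an N-position: the player to move can win; Arjun has a winning move.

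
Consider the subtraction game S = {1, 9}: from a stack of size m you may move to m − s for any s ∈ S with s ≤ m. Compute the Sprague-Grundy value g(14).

0

Grundy values for subtraction set {1, 9}:
g(0) = mex{} = 0
g(1) = mex{0} = 1
g(2) = mex{1} = 0
g(3) = mex{0} = 1
g(4) = mex{1} = 0
g(5) = mex{0} = 1
g(6) = mex{1} = 0
g(7) = mex{0} = 1
g(8) = mex{1} = 0
g(9) = mex{0} = 1
g(10) = mex{1} = 0
g(11) = mex{0} = 1
g(12) = mex{1} = 0
g(13) = mex{0} = 1
g(14) = mex{1} = 0
So g(14) = 0.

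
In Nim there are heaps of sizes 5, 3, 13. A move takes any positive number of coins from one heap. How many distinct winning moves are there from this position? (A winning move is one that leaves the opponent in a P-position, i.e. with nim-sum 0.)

1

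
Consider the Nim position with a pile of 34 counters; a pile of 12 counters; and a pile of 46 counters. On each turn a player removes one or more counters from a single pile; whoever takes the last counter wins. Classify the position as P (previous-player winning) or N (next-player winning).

Compute the nim-sum pairwise:
34 ^ 12 = 46
46 ^ 46 = 0
The nim-sum is 0, so this is a P-position: the player to move is in a losing position under optimal play.

P-position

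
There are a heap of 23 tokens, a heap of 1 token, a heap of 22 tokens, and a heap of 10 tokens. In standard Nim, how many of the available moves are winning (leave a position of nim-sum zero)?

Write each in binary and XOR column by column:
  10111  (23)
  00001  (1)
  10110  (22)
  01010  (10)
  -----
  01010  (10)
The overall nim-sum is X = 10. A heap of size p has a winning move iff p XOR X < p (reduce it to p XOR X).
  23: 23 XOR 10 = 29 ≥ 23 — no move.
  1: 1 XOR 10 = 11 ≥ 1 — no move.
  22: 22 XOR 10 = 28 ≥ 22 — no move.
  10: 10 XOR 10 = 0 < 10 — winning move (to 0).
That gives 1 winning move.

1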